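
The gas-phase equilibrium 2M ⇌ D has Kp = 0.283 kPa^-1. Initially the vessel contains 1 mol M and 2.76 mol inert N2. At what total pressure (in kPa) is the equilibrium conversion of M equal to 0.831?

Let X = conversion of M (basis 1 mol M); extent of reaction ξ = 0.5X.
Mole table: n_M = 1 − X; n_D = 0.5X; n_I = 2.76 (inert).
Total moles n_T = 3.76 − 0.5X.
Kp = p_D / (p_M^2) with p_i = (n_i/n_T)·P.
At X = 0.831: the mole-fraction product g(X) = Π y_i^ν_i = 48.66. Since Kp = g(X)·P^{-1}, P = (g/Kp)^(1/1) = (48.66/0.283)^(1/1) = 172 kPa.

P = 172 kPa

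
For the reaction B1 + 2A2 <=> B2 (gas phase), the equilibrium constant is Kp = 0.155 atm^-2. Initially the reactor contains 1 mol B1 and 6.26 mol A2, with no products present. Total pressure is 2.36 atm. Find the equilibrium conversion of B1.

Basis: 1 mol B1 initially; let X = conversion of B1. Extent ξ = X.
Species balance: n_B1 = 1 − X; n_A2 = 6.26 − 2X; n_B2 = X.
n_T = Σnᵢ = 7.26 − 2X.
With p_i = (n_i/n_T)P, Kp = p_B2 / (p_B1 p_A2^2).
This yields a degree-3 equation in X; solving on (0,1), X = 0.382.

X = 0.382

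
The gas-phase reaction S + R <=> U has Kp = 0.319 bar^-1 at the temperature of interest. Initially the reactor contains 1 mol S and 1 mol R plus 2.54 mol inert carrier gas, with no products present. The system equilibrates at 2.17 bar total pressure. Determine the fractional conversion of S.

X = 0.121

Let X = conversion of S (basis 1 mol S); extent of reaction ξ = X.
Moles: n_S = 1 − X; n_R = 1 − X; n_U = X; n_I = 2.54 (inert).
n_T = Σnᵢ = 4.54 − X.
With p_i = (n_i/n_T)P, Kp = p_U / (p_S p_R).
Equating to 0.319 bar^-1 and solving on 0 < X < 1: X = 0.121.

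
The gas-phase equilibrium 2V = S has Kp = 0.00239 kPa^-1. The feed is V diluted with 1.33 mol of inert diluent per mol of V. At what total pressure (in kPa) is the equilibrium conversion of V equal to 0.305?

P = 288 kPa

Let X = conversion of V (basis 1 mol V); extent of reaction ξ = 0.5X.
Moles: n_V = 1 − X; n_S = 0.5X; n_I = 1.33 (inert).
Total moles n_T = 2.33 − 0.5X.
Kp = p_S / (p_V^2) with p_i = (n_i/n_T)·P.
At X = 0.305: the mole-fraction product g(X) = Π y_i^ν_i = 0.6875. Since Kp = g(X)·P^{-1}, P = (g/Kp)^(1/1) = (0.6875/0.00239)^(1/1) = 288 kPa.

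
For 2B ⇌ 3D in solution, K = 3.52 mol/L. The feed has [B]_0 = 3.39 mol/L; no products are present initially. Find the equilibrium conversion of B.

X = 0.452

Let X = conversion of B; extent ξ = 3.39X/2 mol/L.
Concentrations: [B] = 3.39 − 3.39X; [D] = 5.08X.
K = [D]^3 / ([B]^2).
This equals 3.52 at X = 0.452 (the root in 0 < X < 1).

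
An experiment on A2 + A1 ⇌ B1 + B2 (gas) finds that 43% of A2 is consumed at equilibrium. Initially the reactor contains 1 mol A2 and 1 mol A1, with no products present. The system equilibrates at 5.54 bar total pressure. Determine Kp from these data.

Kp = 0.569

Take 1 mol A2 as basis and let X be its fractional conversion, so ξ = X.
Moles: n_A2 = 1 − X; n_A1 = 1 − X; n_B1 = X; n_B2 = X.
Since Δν = 0, n_T = 2 throughout.
At X = 0.43: n_A2 = 0.57, n_A1 = 0.57, n_B1 = 0.43, n_B2 = 0.43, n_T = 2.
p_i = (n_i/n_T)·P. Kp = p_B1 p_B2 / (p_A2 p_A1) = 0.569.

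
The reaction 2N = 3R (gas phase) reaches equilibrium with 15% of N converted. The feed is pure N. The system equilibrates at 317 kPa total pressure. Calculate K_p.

Let X = conversion of N (basis 1 mol N); extent of reaction ξ = 0.5X.
At extent ξ: n_N = 1 − X; n_R = 1.5X.
Total moles n_T = 1 + 0.5X.
At X = 0.15: n_N = 0.85, n_R = 0.225, n_T = 1.07.
p_i = (n_i/n_T)·P. K_p = p_R^3 / (p_N^2) = 4.65 kPa.

K_p = 4.65 kPa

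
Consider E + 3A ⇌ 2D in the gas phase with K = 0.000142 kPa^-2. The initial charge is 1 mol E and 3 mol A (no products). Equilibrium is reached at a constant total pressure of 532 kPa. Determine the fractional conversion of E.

X = 0.671

Basis: 1 mol E initially; let X = conversion of E. Extent ξ = X.
Moles: n_E = 1 − X; n_A = 3 − 3X; n_D = 2X.
Total moles n_T = 4 − 2X.
y_i = n_i/n_T, p_i = y_i·P. K = p_D^2 / (p_E p_A^3).
Equating to 0.000142 kPa^-2 and solving on 0 < X < 1: X = 0.671.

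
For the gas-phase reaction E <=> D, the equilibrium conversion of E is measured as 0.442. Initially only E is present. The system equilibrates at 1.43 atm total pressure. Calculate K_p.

K_p = 0.792

Let X = conversion of E (basis 1 mol E); extent of reaction ξ = X.
At extent ξ: n_E = 1 − X; n_D = X.
Total moles n_T = 1 (Δν = 0, constant).
At X = 0.442: n_E = 0.558, n_D = 0.442, n_T = 1.
p_i = (n_i/n_T)·P. K_p = p_D / (p_E) = 0.792.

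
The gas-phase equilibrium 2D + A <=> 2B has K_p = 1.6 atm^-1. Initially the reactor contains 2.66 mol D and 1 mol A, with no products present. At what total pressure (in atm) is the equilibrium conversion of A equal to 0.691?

P = 7.02 atm

Let X = conversion of A (basis 1 mol A); extent of reaction ξ = X.
Moles: n_D = 2.66 − 2X; n_A = 1 − X; n_B = 2X.
Total moles n_T = 3.66 − X.
K_p = p_B^2 / (p_D^2 p_A) with p_i = (n_i/n_T)·P.
At X = 0.691: the mole-fraction product g(X) = Π y_i^ν_i = 11.24. Since K_p = g(X)·P^{-1}, P = (g/K_p)^(1/1) = (11.24/1.6)^(1/1) = 7.02 atm.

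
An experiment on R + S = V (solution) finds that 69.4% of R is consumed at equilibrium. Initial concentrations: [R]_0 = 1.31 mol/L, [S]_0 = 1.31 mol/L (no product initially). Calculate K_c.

Let X = conversion of R.
Concentrations: [R] = 1.31 − 1.31X; [S] = 1.31 − 1.31X; [V] = 1.31X.
At X = 0.694: [R] = 0.401, [S] = 0.401, [V] = 0.909.
K_c = [V] / ([R] [S]) = 5.66 L/mol.

K_c = 5.66 L/mol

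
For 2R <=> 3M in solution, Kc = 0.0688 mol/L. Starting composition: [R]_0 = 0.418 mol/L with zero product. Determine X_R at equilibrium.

X = 0.291

Let X = conversion of R; extent ξ = 0.418X/2 mol/L.
Concentrations: [R] = 0.418 − 0.418X; [M] = 0.627X.
Kc = [M]^3 / ([R]^2).
This equals 0.0688 at X = 0.291 (the root in 0 < X < 1).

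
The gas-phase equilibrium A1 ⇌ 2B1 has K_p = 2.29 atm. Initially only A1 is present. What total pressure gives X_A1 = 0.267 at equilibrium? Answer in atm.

Basis: 1 mol A1 initially; let X = conversion of A1. Extent ξ = X.
Mole table: n_A1 = 1 − X; n_B1 = 2X.
n_T = Σnᵢ = 1 + X.
K_p = p_B1^2 / (p_A1) with p_i = (n_i/n_T)·P.
At X = 0.267: the mole-fraction product g(X) = Π y_i^ν_i = 0.307. Since K_p = g(X)·P^{1}, P = (K_p/g)^(1/1) = (2.29/0.307)^(1/1) = 7.46 atm.

P = 7.46 atm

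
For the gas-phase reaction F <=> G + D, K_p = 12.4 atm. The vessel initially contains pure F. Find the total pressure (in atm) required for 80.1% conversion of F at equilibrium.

Basis: 1 mol F initially; let X = conversion of F. Extent ξ = X.
Moles: n_F = 1 − X; n_G = X; n_D = X.
n_T = Σnᵢ = 1 + X.
K_p = p_G p_D / (p_F) with p_i = (n_i/n_T)·P.
At X = 0.801: the mole-fraction product g(X) = Π y_i^ν_i = 1.79. Since K_p = g(X)·P^{1}, P = (K_p/g)^(1/1) = (12.4/1.79)^(1/1) = 6.93 atm.

P = 6.93 atm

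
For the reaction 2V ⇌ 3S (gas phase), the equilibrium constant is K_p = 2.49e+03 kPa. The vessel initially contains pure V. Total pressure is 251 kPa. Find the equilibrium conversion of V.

X = 0.704

Basis: 1 mol V initially; let X = conversion of V. Extent ξ = 0.5X.
Moles: n_V = 1 − X; n_S = 1.5X.
Total moles n_T = 1 + 0.5X.
y_i = n_i/n_T, p_i = y_i·P. K_p = p_S^3 / (p_V^2).
Substituting and setting equal to 2.49e+03 kPa gives a polynomial in X; the root in (0,1) is X = 0.704.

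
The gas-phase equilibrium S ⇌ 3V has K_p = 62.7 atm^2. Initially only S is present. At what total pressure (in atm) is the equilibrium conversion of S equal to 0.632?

Take 1 mol S as basis and let X be its fractional conversion, so ξ = X.
Mole table: n_S = 1 − X; n_V = 3X.
n_T = Σnᵢ = 1 + 2X.
K_p = p_V^3 / (p_S) with p_i = (n_i/n_T)·P.
At X = 0.632: the mole-fraction product g(X) = Π y_i^ν_i = 3.613. Since K_p = g(X)·P^{2}, P = (K_p/g)^(1/2) = (62.7/3.613)^(1/2) = 4.17 atm.

P = 4.17 atm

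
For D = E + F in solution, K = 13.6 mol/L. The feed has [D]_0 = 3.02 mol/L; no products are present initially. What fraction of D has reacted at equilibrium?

X = 0.842

Let X = conversion of D; extent ξ = 3.02·X mol/L.
Concentrations: [D] = 3.02 − 3.02X; [E] = 3.02X; [F] = 3.02X.
K = [E] [F] / ([D]).
This equals 13.6 at X = 0.842 (the root in 0 < X < 1).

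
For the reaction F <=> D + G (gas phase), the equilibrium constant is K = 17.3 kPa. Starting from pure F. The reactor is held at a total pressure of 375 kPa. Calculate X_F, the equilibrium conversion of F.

X = 0.210

Take 1 mol F as basis and let X be its fractional conversion, so ξ = X.
Mole table: n_F = 1 − X; n_D = X; n_G = X.
Summing: n_T = 1 + X.
Mole fractions y_i = n_i/n_T; K = p_D p_G / (p_F) with p_i = y_i·P.
Equating to 17.3 kPa and solving on 0 < X < 1: X = 0.210.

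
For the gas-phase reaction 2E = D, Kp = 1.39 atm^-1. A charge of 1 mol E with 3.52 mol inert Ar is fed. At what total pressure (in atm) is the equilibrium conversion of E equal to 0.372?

P = 1.47 atm

Let X = conversion of E (basis 1 mol E); extent of reaction ξ = 0.5X.
Species balance: n_E = 1 − X; n_D = 0.5X; n_I = 3.52 (inert).
Total moles n_T = 4.52 − 0.5X.
Kp = p_D / (p_E^2) with p_i = (n_i/n_T)·P.
At X = 0.372: the mole-fraction product g(X) = Π y_i^ν_i = 2.044. Since Kp = g(X)·P^{-1}, P = (g/Kp)^(1/1) = (2.044/1.39)^(1/1) = 1.47 atm.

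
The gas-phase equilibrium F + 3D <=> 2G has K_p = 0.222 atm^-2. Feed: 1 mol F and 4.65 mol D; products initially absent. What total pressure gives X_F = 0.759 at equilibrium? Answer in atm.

P = 7.42 atm

Basis: 1 mol F initially; let X = conversion of F. Extent ξ = X.
Mole table: n_F = 1 − X; n_D = 4.65 − 3X; n_G = 2X.
Summing: n_T = 5.65 − 2X.
K_p = p_G^2 / (p_F p_D^3) with p_i = (n_i/n_T)·P.
At X = 0.759: the mole-fraction product g(X) = Π y_i^ν_i = 12.22. Since K_p = g(X)·P^{-2}, P = (g/K_p)^(1/2) = (12.22/0.222)^(1/2) = 7.42 atm.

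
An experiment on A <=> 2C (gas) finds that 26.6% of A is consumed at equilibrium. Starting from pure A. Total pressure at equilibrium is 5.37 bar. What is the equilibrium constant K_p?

K_p = 1.64 bar

Basis: 1 mol A initially; let X = conversion of A. Extent ξ = X.
Moles: n_A = 1 − X; n_C = 2X.
Total moles n_T = 1 + X.
At X = 0.266: n_A = 0.734, n_C = 0.532, n_T = 1.27.
p_i = (n_i/n_T)·P. K_p = p_C^2 / (p_A) = 1.64 bar.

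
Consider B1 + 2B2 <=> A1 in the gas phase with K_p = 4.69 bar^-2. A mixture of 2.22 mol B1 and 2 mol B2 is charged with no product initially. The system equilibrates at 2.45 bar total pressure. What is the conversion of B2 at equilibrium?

Basis: 2 mol B2 initially; let X = conversion of B2. Extent ξ = X.
At extent ξ: n_B1 = 2.22 − X; n_B2 = 2 − 2X; n_A1 = X.
n_T = Σnᵢ = 4.22 − 2X.
Mole fractions y_i = n_i/n_T; K_p = p_A1 / (p_B1 p_B2^2) with p_i = y_i·P.
Substituting and setting equal to 4.69 bar^-2 gives a polynomial in X; the root in (0,1) is X = 0.814.

X = 0.814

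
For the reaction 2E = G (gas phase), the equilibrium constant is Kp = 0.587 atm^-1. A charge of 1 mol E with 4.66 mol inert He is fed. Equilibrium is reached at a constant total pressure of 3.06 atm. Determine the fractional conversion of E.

X = 0.310

Basis: 1 mol E initially; let X = conversion of E. Extent ξ = 0.5X.
At extent ξ: n_E = 1 − X; n_G = 0.5X; n_I = 4.66 (inert).
n_T = Σnᵢ = 5.66 − 0.5X.
y_i = n_i/n_T, p_i = y_i·P. Kp = p_G / (p_E^2).
Equating to 0.587 atm^-1 and solving on 0 < X < 1: X = 0.310.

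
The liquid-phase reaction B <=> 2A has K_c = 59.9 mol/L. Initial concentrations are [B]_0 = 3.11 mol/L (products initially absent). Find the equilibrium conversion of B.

X = 0.850

Let X = conversion of B; extent ξ = 3.11·X mol/L.
Concentrations: [B] = 3.11 − 3.11X; [A] = 6.22X.
K_c = [A]^2 / ([B]).
This equals 59.9 at X = 0.850 (the root in 0 < X < 1).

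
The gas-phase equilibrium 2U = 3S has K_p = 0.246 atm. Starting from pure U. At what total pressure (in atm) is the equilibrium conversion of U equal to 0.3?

P = 1.52 atm

Let X = conversion of U (basis 1 mol U); extent of reaction ξ = 0.5X.
At extent ξ: n_U = 1 − X; n_S = 1.5X.
n_T = Σnᵢ = 1 + 0.5X.
K_p = p_S^3 / (p_U^2) with p_i = (n_i/n_T)·P.
At X = 0.3: the mole-fraction product g(X) = Π y_i^ν_i = 0.1617. Since K_p = g(X)·P^{1}, P = (K_p/g)^(1/1) = (0.246/0.1617)^(1/1) = 1.52 atm.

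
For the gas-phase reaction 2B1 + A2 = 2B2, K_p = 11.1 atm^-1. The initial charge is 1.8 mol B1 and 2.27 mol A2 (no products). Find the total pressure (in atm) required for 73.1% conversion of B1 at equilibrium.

Take 1.8 mol B1 as basis and let X be its fractional conversion, so ξ = 0.9X.
Moles: n_B1 = 1.8 − 1.8X; n_A2 = 2.27 − 0.9X; n_B2 = 1.8X.
n_T = Σnᵢ = 4.07 − 0.9X.
K_p = p_B2^2 / (p_B1^2 p_A2) with p_i = (n_i/n_T)·P.
At X = 0.731: the mole-fraction product g(X) = Π y_i^ν_i = 15.63. Since K_p = g(X)·P^{-1}, P = (g/K_p)^(1/1) = (15.63/11.1)^(1/1) = 1.41 atm.

P = 1.41 atm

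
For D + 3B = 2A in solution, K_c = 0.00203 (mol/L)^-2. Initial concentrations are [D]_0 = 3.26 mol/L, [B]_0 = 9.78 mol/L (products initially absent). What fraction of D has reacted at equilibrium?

Let X = conversion of D; extent ξ = 3.26·X mol/L.
Concentrations: [D] = 3.26 − 3.26X; [B] = 9.78 − 9.78X; [A] = 6.52X.
K_c = [A]^2 / ([D] [B]^3).
Setting equal to 0.00203 and solving for X on (0,1) gives X = 0.228.

X = 0.228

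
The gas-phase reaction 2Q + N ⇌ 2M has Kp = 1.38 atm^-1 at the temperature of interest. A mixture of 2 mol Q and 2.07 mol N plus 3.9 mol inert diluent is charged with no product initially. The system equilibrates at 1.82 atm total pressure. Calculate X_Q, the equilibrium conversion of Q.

X = 0.425

Basis: 2 mol Q initially; let X = conversion of Q. Extent ξ = X.
Moles: n_Q = 2 − 2X; n_N = 2.07 − X; n_M = 2X; n_I = 3.9 (inert).
Summing: n_T = 7.97 − X.
With p_i = (n_i/n_T)P, Kp = p_M^2 / (p_Q^2 p_N).
This yields a degree-3 equation in X; solving on (0,1), X = 0.425.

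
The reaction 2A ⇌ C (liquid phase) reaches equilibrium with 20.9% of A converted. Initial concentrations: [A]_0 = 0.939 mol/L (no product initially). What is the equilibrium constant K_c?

Let X = conversion of A.
Concentrations: [A] = 0.939 − 0.939X; [C] = 0.469X.
At X = 0.209: [A] = 0.743, [C] = 0.0981.
K_c = [C] / ([A]^2) = 0.178 L/mol.

K_c = 0.178 L/mol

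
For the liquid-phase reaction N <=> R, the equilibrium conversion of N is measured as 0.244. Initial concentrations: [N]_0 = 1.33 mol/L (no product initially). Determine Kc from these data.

Let X = conversion of N.
Concentrations: [N] = 1.33 − 1.33X; [R] = 1.33X.
At X = 0.244: [N] = 1.01, [R] = 0.325.
Kc = [R] / ([N]) = 0.323.

Kc = 0.323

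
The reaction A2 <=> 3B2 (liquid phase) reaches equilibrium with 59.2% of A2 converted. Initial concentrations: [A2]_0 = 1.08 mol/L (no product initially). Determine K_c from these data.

K_c = 16 (mol/L)^2

Let X = conversion of A2.
Concentrations: [A2] = 1.08 − 1.08X; [B2] = 3.24X.
At X = 0.592: [A2] = 0.441, [B2] = 1.92.
K_c = [B2]^3 / ([A2]) = 16 (mol/L)^2.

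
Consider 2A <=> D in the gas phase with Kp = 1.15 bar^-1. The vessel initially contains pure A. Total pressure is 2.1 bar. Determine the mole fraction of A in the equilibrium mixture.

Take 1 mol A as basis and let X be its fractional conversion, so ξ = 0.5X.
Moles: n_A = 1 − X; n_D = 0.5X.
Total moles n_T = 1 − 0.5X.
y_i = n_i/n_T, p_i = y_i·P. Kp = p_D / (p_A^2).
Setting this equal to 1.15 bar^-1 and taking the physical root (0 < X < 1) gives X = 0.694.
Then n_A = 0.306, n_T = 0.653, so y_A = 0.469.

y_A = 0.469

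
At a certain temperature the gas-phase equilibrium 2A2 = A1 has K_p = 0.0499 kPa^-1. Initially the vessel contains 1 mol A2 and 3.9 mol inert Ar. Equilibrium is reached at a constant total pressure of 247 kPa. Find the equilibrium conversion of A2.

X = 0.652

Take 1 mol A2 as basis and let X be its fractional conversion, so ξ = 0.5X.
Moles: n_A2 = 1 − X; n_A1 = 0.5X; n_I = 3.9 (inert).
n_T = Σnᵢ = 4.9 − 0.5X.
y_i = n_i/n_T, p_i = y_i·P. K_p = p_A1 / (p_A2^2).
This yields a degree-2 equation in X; solving on (0,1), X = 0.652.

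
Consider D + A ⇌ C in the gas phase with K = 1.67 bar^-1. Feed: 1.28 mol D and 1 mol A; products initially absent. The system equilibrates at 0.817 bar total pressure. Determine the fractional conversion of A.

Take 1 mol A as basis and let X be its fractional conversion, so ξ = X.
Moles: n_D = 1.28 − X; n_A = 1 − X; n_C = X.
Total moles n_T = 2.28 − X.
y_i = n_i/n_T, p_i = y_i·P. K = p_C / (p_D p_A).
This yields a degree-2 equation in X; solving on (0,1), X = 0.391.

X = 0.391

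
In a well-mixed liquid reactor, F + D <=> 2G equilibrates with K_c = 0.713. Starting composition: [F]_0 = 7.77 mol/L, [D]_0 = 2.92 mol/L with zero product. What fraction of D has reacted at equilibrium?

X = 0.460

Let X = conversion of D; extent ξ = 2.92·X mol/L.
Concentrations: [F] = 7.77 − 2.92X; [D] = 2.92 − 2.92X; [G] = 5.84X.
K_c = [G]^2 / ([F] [D]).
This equals 0.713 at X = 0.460 (the root in 0 < X < 1).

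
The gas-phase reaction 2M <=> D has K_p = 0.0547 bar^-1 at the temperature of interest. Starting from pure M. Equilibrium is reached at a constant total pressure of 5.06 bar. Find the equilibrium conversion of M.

X = 0.311

Take 1 mol M as basis and let X be its fractional conversion, so ξ = 0.5X.
Mole table: n_M = 1 − X; n_D = 0.5X.
Total moles n_T = 1 − 0.5X.
With p_i = (n_i/n_T)P, K_p = p_D / (p_M^2).
Substituting and setting equal to 0.0547 bar^-1 gives a polynomial in X; the root in (0,1) is X = 0.311.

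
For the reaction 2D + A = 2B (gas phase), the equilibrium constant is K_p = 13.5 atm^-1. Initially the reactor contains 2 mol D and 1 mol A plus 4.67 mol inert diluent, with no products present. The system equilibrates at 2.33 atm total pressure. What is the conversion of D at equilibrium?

Basis: 2 mol D initially; let X = conversion of D. Extent ξ = X.
At extent ξ: n_D = 2 − 2X; n_A = 1 − X; n_B = 2X; n_I = 4.67 (inert).
Summing: n_T = 7.67 − X.
With p_i = (n_i/n_T)P, K_p = p_B^2 / (p_D^2 p_A).
This yields a degree-3 equation in X; solving on (0,1), X = 0.578.

X = 0.578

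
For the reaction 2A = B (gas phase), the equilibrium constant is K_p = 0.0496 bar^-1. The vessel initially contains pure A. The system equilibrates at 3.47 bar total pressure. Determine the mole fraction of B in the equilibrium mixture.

y_B = 0.130

Let X = conversion of A (basis 1 mol A); extent of reaction ξ = 0.5X.
Species balance: n_A = 1 − X; n_B = 0.5X.
Total moles n_T = 1 − 0.5X.
y_i = n_i/n_T, p_i = y_i·P. K_p = p_B / (p_A^2).
Equating to 0.0496 bar^-1 and solving on 0 < X < 1: X = 0.230.
Then n_B = 0.115, n_T = 0.885, so y_B = 0.130.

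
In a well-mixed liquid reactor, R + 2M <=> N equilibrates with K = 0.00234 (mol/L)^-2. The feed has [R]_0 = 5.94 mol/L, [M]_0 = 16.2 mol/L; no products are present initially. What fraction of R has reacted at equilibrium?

Let X = conversion of R; extent ξ = 5.94·X mol/L.
Concentrations: [R] = 5.94 − 5.94X; [M] = 16.2 − 11.9X; [N] = 5.94X.
K = [N] / ([R] [M]^2).
Setting equal to 0.00234 and solving for X on (0,1) gives X = 0.280.

X = 0.280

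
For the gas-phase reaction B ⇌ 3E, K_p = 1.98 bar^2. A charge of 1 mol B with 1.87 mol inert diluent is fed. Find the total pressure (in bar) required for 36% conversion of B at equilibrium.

Basis: 1 mol B initially; let X = conversion of B. Extent ξ = X.
Mole table: n_B = 1 − X; n_E = 3X; n_I = 1.87 (inert).
Total moles n_T = 2.87 + 2X.
K_p = p_E^3 / (p_B) with p_i = (n_i/n_T)·P.
At X = 0.36: the mole-fraction product g(X) = Π y_i^ν_i = 0.1527. Since K_p = g(X)·P^{2}, P = (K_p/g)^(1/2) = (1.98/0.1527)^(1/2) = 3.6 bar.

P = 3.6 bar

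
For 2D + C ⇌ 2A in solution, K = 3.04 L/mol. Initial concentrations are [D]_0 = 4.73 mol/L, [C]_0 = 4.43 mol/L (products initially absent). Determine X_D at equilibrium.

X = 0.741

Let X = conversion of D; extent ξ = 4.73X/2 mol/L.
Concentrations: [D] = 4.73 − 4.73X; [C] = 4.43 − 2.37X; [A] = 4.73X.
K = [A]^2 / ([D]^2 [C]).
Solving K = 3.04 for X ∈ (0,1): X = 0.741.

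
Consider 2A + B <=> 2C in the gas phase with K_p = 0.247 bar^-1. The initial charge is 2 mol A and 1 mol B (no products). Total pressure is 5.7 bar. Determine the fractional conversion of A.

Let X = conversion of A (basis 2 mol A); extent of reaction ξ = X.
Moles: n_A = 2 − 2X; n_B = 1 − X; n_C = 2X.
Total moles n_T = 3 − X.
Mole fractions y_i = n_i/n_T; K_p = p_C^2 / (p_A^2 p_B) with p_i = y_i·P.
Setting this equal to 0.247 bar^-1 and taking the physical root (0 < X < 1) gives X = 0.368.

X = 0.368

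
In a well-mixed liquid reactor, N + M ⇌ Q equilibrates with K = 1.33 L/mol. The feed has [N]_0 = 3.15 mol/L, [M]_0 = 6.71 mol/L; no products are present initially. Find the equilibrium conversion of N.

Let X = conversion of N; extent ξ = 3.15·X mol/L.
Concentrations: [N] = 3.15 − 3.15X; [M] = 6.71 − 3.15X; [Q] = 3.15X.
K = [Q] / ([N] [M]).
This equals 1.33 at X = 0.844 (the root in 0 < X < 1).

X = 0.844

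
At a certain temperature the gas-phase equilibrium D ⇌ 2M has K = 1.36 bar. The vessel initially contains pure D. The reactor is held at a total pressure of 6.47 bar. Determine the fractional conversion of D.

X = 0.223

Let X = conversion of D (basis 1 mol D); extent of reaction ξ = X.
Moles: n_D = 1 − X; n_M = 2X.
n_T = Σnᵢ = 1 + X.
With p_i = (n_i/n_T)P, K = p_M^2 / (p_D).
Substituting and setting equal to 1.36 bar gives a polynomial in X; the root in (0,1) is X = 0.223.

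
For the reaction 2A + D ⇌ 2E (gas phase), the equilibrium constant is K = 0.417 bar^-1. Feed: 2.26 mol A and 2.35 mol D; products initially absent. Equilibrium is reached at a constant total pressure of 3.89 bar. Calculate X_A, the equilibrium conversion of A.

X = 0.460

Take 2.26 mol A as basis and let X be its fractional conversion, so ξ = 1.13X.
Moles: n_A = 2.26 − 2.26X; n_D = 2.35 − 1.13X; n_E = 2.26X.
Summing: n_T = 4.61 − 1.13X.
Mole fractions y_i = n_i/n_T; K = p_E^2 / (p_A^2 p_D) with p_i = y_i·P.
Equating to 0.417 bar^-1 and solving on 0 < X < 1: X = 0.460.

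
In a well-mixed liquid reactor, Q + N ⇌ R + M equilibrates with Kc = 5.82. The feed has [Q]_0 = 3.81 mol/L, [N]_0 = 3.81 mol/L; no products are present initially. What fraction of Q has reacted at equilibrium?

X = 0.707

Let X = conversion of Q; extent ξ = 3.81·X mol/L.
Concentrations: [Q] = 3.81 − 3.81X; [N] = 3.81 − 3.81X; [R] = 3.81X; [M] = 3.81X.
Kc = [R] [M] / ([Q] [N]).
Solving Kc = 5.82 for X ∈ (0,1): X = 0.707.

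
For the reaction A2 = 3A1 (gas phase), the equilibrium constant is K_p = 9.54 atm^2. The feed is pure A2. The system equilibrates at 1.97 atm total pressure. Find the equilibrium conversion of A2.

X = 0.564

Let X = conversion of A2 (basis 1 mol A2); extent of reaction ξ = X.
Species balance: n_A2 = 1 − X; n_A1 = 3X.
Summing: n_T = 1 + 2X.
Mole fractions y_i = n_i/n_T; K_p = p_A1^3 / (p_A2) with p_i = y_i·P.
Substituting and setting equal to 9.54 atm^2 gives a polynomial in X; the root in (0,1) is X = 0.564.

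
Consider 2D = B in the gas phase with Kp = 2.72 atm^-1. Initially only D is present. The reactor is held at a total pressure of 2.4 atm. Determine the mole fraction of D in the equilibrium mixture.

y_D = 0.322

Basis: 1 mol D initially; let X = conversion of D. Extent ξ = 0.5X.
Species balance: n_D = 1 − X; n_B = 0.5X.
Summing: n_T = 1 − 0.5X.
With p_i = (n_i/n_T)P, Kp = p_B / (p_D^2).
Setting this equal to 2.72 atm^-1 and taking the physical root (0 < X < 1) gives X = 0.808.
Then n_D = 0.192, n_T = 0.596, so y_D = 0.322.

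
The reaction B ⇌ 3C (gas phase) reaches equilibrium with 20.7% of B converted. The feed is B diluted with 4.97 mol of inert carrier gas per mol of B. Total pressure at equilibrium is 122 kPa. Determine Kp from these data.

Kp = 110 kPa^2

Let X = conversion of B (basis 1 mol B); extent of reaction ξ = X.
At extent ξ: n_B = 1 − X; n_C = 3X; n_I = 4.97 (inert).
Total moles n_T = 5.97 + 2X.
At X = 0.207: n_B = 0.793, n_C = 0.621, n_T = 6.38.
p_i = (n_i/n_T)·P. Kp = p_C^3 / (p_B) = 110 kPa^2.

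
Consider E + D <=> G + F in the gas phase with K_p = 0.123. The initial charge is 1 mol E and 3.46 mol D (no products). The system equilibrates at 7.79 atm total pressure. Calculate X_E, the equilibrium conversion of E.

X = 0.451

Basis: 1 mol E initially; let X = conversion of E. Extent ξ = X.
Mole table: n_E = 1 − X; n_D = 3.46 − X; n_G = X; n_F = X.
n_T stays at 4.46 (no change in mole number).
Mole fractions y_i = n_i/n_T; K_p = p_G p_F / (p_E p_D) with p_i = y_i·P.
Equating to 0.123 and solving on 0 < X < 1: X = 0.451.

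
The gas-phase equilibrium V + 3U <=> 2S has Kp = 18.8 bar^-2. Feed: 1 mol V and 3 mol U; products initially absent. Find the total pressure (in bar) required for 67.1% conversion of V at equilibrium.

P = 1.46 bar

Let X = conversion of V (basis 1 mol V); extent of reaction ξ = X.
At extent ξ: n_V = 1 − X; n_U = 3 − 3X; n_S = 2X.
Total moles n_T = 4 − 2X.
Kp = p_S^2 / (p_V p_U^3) with p_i = (n_i/n_T)·P.
At X = 0.671: the mole-fraction product g(X) = Π y_i^ν_i = 40.22. Since Kp = g(X)·P^{-2}, P = (g/Kp)^(1/2) = (40.22/18.8)^(1/2) = 1.46 bar.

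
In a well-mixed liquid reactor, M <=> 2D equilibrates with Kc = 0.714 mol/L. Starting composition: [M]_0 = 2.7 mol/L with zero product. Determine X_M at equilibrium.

Let X = conversion of M; extent ξ = 2.7·X mol/L.
Concentrations: [M] = 2.7 − 2.7X; [D] = 5.4X.
Kc = [D]^2 / ([M]).
Setting equal to 0.714 and solving for X on (0,1) gives X = 0.226.

X = 0.226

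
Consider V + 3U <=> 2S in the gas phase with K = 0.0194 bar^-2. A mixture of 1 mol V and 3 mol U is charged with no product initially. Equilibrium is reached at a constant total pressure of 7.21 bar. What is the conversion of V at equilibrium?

Let X = conversion of V (basis 1 mol V); extent of reaction ξ = X.
Mole table: n_V = 1 − X; n_U = 3 − 3X; n_S = 2X.
Summing: n_T = 4 − 2X.
y_i = n_i/n_T, p_i = y_i·P. K = p_S^2 / (p_V p_U^3).
This yields a degree-4 equation in X; solving on (0,1), X = 0.341.

X = 0.341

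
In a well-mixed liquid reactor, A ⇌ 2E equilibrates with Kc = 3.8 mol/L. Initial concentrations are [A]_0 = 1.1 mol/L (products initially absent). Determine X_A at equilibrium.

Let X = conversion of A; extent ξ = 1.1·X mol/L.
Concentrations: [A] = 1.1 − 1.1X; [E] = 2.2X.
Kc = [E]^2 / ([A]).
Setting equal to 3.8 and solving for X on (0,1) gives X = 0.593.

X = 0.593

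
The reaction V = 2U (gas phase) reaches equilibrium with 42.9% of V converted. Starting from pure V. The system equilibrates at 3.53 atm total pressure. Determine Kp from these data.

Basis: 1 mol V initially; let X = conversion of V. Extent ξ = X.
Species balance: n_V = 1 − X; n_U = 2X.
n_T = Σnᵢ = 1 + X.
At X = 0.429: n_V = 0.571, n_U = 0.858, n_T = 1.43.
p_i = (n_i/n_T)·P. Kp = p_U^2 / (p_V) = 3.18 atm.

Kp = 3.18 atm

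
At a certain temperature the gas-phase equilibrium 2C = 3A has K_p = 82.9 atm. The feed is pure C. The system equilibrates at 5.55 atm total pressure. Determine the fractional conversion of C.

Take 1 mol C as basis and let X be its fractional conversion, so ξ = 0.5X.
At extent ξ: n_C = 1 − X; n_A = 1.5X.
Summing: n_T = 1 + 0.5X.
Mole fractions y_i = n_i/n_T; K_p = p_A^3 / (p_C^2) with p_i = y_i·P.
This yields a degree-3 equation in X; solving on (0,1), X = 0.741.

X = 0.741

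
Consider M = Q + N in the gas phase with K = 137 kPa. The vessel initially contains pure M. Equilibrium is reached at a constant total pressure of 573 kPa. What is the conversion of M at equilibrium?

X = 0.439

Take 1 mol M as basis and let X be its fractional conversion, so ξ = X.
Species balance: n_M = 1 − X; n_Q = X; n_N = X.
Total moles n_T = 1 + X.
Mole fractions y_i = n_i/n_T; K = p_Q p_N / (p_M) with p_i = y_i·P.
Substituting and setting equal to 137 kPa gives a polynomial in X; the root in (0,1) is X = 0.439.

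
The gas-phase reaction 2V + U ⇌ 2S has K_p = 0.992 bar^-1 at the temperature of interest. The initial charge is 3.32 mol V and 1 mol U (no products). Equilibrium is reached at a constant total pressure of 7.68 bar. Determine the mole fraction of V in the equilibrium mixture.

Let X = conversion of U (basis 1 mol U); extent of reaction ξ = X.
Mole table: n_V = 3.32 − 2X; n_U = 1 − X; n_S = 2X.
Summing: n_T = 4.32 − X.
With p_i = (n_i/n_T)P, K_p = p_S^2 / (p_V^2 p_U).
Substituting and setting equal to 0.992 bar^-1 gives a polynomial in X; the root in (0,1) is X = 0.721.
Then n_V = 1.88, n_T = 3.6, so y_V = 0.522.

y_V = 0.522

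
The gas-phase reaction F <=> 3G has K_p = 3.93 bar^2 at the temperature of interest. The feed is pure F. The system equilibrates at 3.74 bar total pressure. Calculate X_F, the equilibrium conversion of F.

X = 0.261

Let X = conversion of F (basis 1 mol F); extent of reaction ξ = X.
Mole table: n_F = 1 − X; n_G = 3X.
n_T = Σnᵢ = 1 + 2X.
With p_i = (n_i/n_T)P, K_p = p_G^3 / (p_F).
Substituting and setting equal to 3.93 bar^2 gives a polynomial in X; the root in (0,1) is X = 0.261.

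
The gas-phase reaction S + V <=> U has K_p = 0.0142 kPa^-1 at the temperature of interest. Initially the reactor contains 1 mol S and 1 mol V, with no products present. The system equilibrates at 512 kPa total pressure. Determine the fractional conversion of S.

Let X = conversion of S (basis 1 mol S); extent of reaction ξ = X.
Mole table: n_S = 1 − X; n_V = 1 − X; n_U = X.
Total moles n_T = 2 − X.
With p_i = (n_i/n_T)P, K_p = p_U / (p_S p_V).
Setting this equal to 0.0142 kPa^-1 and taking the physical root (0 < X < 1) gives X = 0.652.

X = 0.652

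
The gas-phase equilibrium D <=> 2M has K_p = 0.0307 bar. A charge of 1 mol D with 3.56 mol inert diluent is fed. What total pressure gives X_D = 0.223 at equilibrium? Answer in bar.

P = 0.574 bar

Let X = conversion of D (basis 1 mol D); extent of reaction ξ = X.
Mole table: n_D = 1 − X; n_M = 2X; n_I = 3.56 (inert).
Summing: n_T = 4.56 + X.
K_p = p_M^2 / (p_D) with p_i = (n_i/n_T)·P.
At X = 0.223: the mole-fraction product g(X) = Π y_i^ν_i = 0.05352. Since K_p = g(X)·P^{1}, P = (K_p/g)^(1/1) = (0.0307/0.05352)^(1/1) = 0.574 bar.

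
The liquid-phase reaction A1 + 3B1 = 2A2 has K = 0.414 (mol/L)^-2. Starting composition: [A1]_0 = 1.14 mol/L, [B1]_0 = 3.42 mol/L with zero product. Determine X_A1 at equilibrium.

X = 0.492

Let X = conversion of A1; extent ξ = 1.14·X mol/L.
Concentrations: [A1] = 1.14 − 1.14X; [B1] = 3.42 − 3.42X; [A2] = 2.28X.
K = [A2]^2 / ([A1] [B1]^3).
Setting equal to 0.414 and solving for X on (0,1) gives X = 0.492.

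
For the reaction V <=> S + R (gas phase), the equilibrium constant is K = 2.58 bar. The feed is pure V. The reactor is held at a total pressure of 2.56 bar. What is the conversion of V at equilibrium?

X = 0.708

Take 1 mol V as basis and let X be its fractional conversion, so ξ = X.
Moles: n_V = 1 − X; n_S = X; n_R = X.
n_T = Σnᵢ = 1 + X.
With p_i = (n_i/n_T)P, K = p_S p_R / (p_V).
This yields a degree-2 equation in X; solving on (0,1), X = 0.708.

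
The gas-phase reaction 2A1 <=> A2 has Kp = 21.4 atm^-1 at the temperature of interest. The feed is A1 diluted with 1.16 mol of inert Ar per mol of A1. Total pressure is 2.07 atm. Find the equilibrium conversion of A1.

X = 0.870

Take 1 mol A1 as basis and let X be its fractional conversion, so ξ = 0.5X.
Mole table: n_A1 = 1 − X; n_A2 = 0.5X; n_I = 1.16 (inert).
Summing: n_T = 2.16 − 0.5X.
With p_i = (n_i/n_T)P, Kp = p_A2 / (p_A1^2).
Equating to 21.4 atm^-1 and solving on 0 < X < 1: X = 0.870.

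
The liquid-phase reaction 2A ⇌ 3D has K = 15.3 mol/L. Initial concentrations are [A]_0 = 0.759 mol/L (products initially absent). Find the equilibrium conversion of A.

X = 0.740

Let X = conversion of A; extent ξ = 0.759X/2 mol/L.
Concentrations: [A] = 0.759 − 0.759X; [D] = 1.14X.
K = [D]^3 / ([A]^2).
Equating to 15.3 mol/L: the physical root is X = 0.740.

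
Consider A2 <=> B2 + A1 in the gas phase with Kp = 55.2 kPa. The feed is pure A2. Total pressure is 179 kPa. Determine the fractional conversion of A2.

X = 0.485

Take 1 mol A2 as basis and let X be its fractional conversion, so ξ = X.
At extent ξ: n_A2 = 1 − X; n_B2 = X; n_A1 = X.
Summing: n_T = 1 + X.
Mole fractions y_i = n_i/n_T; Kp = p_B2 p_A1 / (p_A2) with p_i = y_i·P.
Equating to 55.2 kPa and solving on 0 < X < 1: X = 0.485.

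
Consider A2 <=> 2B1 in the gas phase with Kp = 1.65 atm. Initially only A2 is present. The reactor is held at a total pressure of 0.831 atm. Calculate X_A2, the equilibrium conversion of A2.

X = 0.576

Let X = conversion of A2 (basis 1 mol A2); extent of reaction ξ = X.
Moles: n_A2 = 1 − X; n_B1 = 2X.
Summing: n_T = 1 + X.
y_i = n_i/n_T, p_i = y_i·P. Kp = p_B1^2 / (p_A2).
Equating to 1.65 atm and solving on 0 < X < 1: X = 0.576.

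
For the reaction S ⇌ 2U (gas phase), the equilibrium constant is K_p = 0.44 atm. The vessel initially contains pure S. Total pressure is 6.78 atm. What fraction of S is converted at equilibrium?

Let X = conversion of S (basis 1 mol S); extent of reaction ξ = X.
Mole table: n_S = 1 − X; n_U = 2X.
n_T = Σnᵢ = 1 + X.
Mole fractions y_i = n_i/n_T; K_p = p_U^2 / (p_S) with p_i = y_i·P.
Setting this equal to 0.44 atm and taking the physical root (0 < X < 1) gives X = 0.126.

X = 0.126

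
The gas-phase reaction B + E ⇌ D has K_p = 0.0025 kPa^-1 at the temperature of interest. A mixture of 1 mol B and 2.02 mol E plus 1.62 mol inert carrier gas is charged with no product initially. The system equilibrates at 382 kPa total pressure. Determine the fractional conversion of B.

Basis: 1 mol B initially; let X = conversion of B. Extent ξ = X.
Species balance: n_B = 1 − X; n_E = 2.02 − X; n_D = X; n_I = 1.62 (inert).
Summing: n_T = 4.64 − X.
Mole fractions y_i = n_i/n_T; K_p = p_D / (p_B p_E) with p_i = y_i·P.
Setting this equal to 0.0025 kPa^-1 and taking the physical root (0 < X < 1) gives X = 0.276.

X = 0.276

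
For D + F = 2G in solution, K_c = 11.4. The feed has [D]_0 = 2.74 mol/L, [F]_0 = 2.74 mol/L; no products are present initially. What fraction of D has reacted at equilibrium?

Let X = conversion of D; extent ξ = 2.74·X mol/L.
Concentrations: [D] = 2.74 − 2.74X; [F] = 2.74 − 2.74X; [G] = 5.48X.
K_c = [G]^2 / ([D] [F]).
Setting equal to 11.4 and solving for X on (0,1) gives X = 0.628.

X = 0.628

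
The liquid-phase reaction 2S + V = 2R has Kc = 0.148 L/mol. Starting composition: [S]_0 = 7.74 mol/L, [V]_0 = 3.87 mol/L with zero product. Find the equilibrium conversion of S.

X = 0.374

Let X = conversion of S; extent ξ = 7.74X/2 mol/L.
Concentrations: [S] = 7.74 − 7.74X; [V] = 3.87 − 3.87X; [R] = 7.74X.
Kc = [R]^2 / ([S]^2 [V]).
This equals 0.148 at X = 0.374 (the root in 0 < X < 1).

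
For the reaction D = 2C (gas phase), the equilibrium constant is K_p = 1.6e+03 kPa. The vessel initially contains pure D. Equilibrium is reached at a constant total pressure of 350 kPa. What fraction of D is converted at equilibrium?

Take 1 mol D as basis and let X be its fractional conversion, so ξ = X.
At extent ξ: n_D = 1 − X; n_C = 2X.
n_T = Σnᵢ = 1 + X.
With p_i = (n_i/n_T)P, K_p = p_C^2 / (p_D).
This yields a degree-2 equation in X; solving on (0,1), X = 0.730.

X = 0.730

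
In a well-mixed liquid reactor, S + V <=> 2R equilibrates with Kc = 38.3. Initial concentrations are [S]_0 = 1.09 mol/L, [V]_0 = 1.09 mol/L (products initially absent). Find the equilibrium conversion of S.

X = 0.756

Let X = conversion of S; extent ξ = 1.09·X mol/L.
Concentrations: [S] = 1.09 − 1.09X; [V] = 1.09 − 1.09X; [R] = 2.18X.
Kc = [R]^2 / ([S] [V]).
Setting equal to 38.3 and solving for X on (0,1) gives X = 0.756.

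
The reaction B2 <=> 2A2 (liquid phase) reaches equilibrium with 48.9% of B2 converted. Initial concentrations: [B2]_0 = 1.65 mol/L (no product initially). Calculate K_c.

K_c = 3.09 mol/L

Let X = conversion of B2.
Concentrations: [B2] = 1.65 − 1.65X; [A2] = 3.3X.
At X = 0.489: [B2] = 0.843, [A2] = 1.61.
K_c = [A2]^2 / ([B2]) = 3.09 mol/L.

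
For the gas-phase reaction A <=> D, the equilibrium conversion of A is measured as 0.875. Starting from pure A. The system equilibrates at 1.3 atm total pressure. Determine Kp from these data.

Kp = 7

Take 1 mol A as basis and let X be its fractional conversion, so ξ = X.
Moles: n_A = 1 − X; n_D = X.
n_T stays at 1 (no change in mole number).
At X = 0.875: n_A = 0.125, n_D = 0.875, n_T = 1.
p_i = (n_i/n_T)·P. Kp = p_D / (p_A) = 7.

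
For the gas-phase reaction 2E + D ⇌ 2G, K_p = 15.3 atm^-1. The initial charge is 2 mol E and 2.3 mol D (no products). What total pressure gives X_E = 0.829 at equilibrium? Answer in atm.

Basis: 2 mol E initially; let X = conversion of E. Extent ξ = X.
Species balance: n_E = 2 − 2X; n_D = 2.3 − X; n_G = 2X.
Summing: n_T = 4.3 − X.
K_p = p_G^2 / (p_E^2 p_D) with p_i = (n_i/n_T)·P.
At X = 0.829: the mole-fraction product g(X) = Π y_i^ν_i = 55.46. Since K_p = g(X)·P^{-1}, P = (g/K_p)^(1/1) = (55.46/15.3)^(1/1) = 3.62 atm.

P = 3.62 atm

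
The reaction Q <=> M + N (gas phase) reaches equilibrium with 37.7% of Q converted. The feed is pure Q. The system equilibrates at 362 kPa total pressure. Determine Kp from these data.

Let X = conversion of Q (basis 1 mol Q); extent of reaction ξ = X.
Mole table: n_Q = 1 − X; n_M = X; n_N = X.
Summing: n_T = 1 + X.
At X = 0.377: n_Q = 0.623, n_M = 0.377, n_N = 0.377, n_T = 1.38.
p_i = (n_i/n_T)·P. Kp = p_M p_N / (p_Q) = 60 kPa.

Kp = 60 kPa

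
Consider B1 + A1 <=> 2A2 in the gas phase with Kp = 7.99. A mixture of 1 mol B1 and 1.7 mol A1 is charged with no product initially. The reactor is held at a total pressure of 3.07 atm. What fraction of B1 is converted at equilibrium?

Basis: 1 mol B1 initially; let X = conversion of B1. Extent ξ = X.
Moles: n_B1 = 1 − X; n_A1 = 1.7 − X; n_A2 = 2X.
n_T stays at 2.7 (no change in mole number).
With p_i = (n_i/n_T)P, Kp = p_A2^2 / (p_B1 p_A1).
Equating to 7.99 and solving on 0 < X < 1: X = 0.728.

X = 0.728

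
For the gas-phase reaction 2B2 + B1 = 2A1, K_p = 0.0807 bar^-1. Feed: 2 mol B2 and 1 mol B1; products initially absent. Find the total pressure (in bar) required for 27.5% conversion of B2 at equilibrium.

P = 6.7 bar

Take 2 mol B2 as basis and let X be its fractional conversion, so ξ = X.
Mole table: n_B2 = 2 − 2X; n_B1 = 1 − X; n_A1 = 2X.
Total moles n_T = 3 − X.
K_p = p_A1^2 / (p_B2^2 p_B1) with p_i = (n_i/n_T)·P.
At X = 0.275: the mole-fraction product g(X) = Π y_i^ν_i = 0.5408. Since K_p = g(X)·P^{-1}, P = (g/K_p)^(1/1) = (0.5408/0.0807)^(1/1) = 6.7 bar.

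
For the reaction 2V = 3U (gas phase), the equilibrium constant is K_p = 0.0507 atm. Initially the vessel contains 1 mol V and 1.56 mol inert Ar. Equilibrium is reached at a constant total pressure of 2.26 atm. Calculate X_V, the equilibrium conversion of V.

Basis: 1 mol V initially; let X = conversion of V. Extent ξ = 0.5X.
At extent ξ: n_V = 1 − X; n_U = 1.5X; n_I = 1.56 (inert).
Total moles n_T = 2.56 + 0.5X.
With p_i = (n_i/n_T)P, K_p = p_U^3 / (p_V^2).
Setting this equal to 0.0507 atm and taking the physical root (0 < X < 1) gives X = 0.221.

X = 0.221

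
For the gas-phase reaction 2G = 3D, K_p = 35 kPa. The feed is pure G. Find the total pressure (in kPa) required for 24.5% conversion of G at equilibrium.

Let X = conversion of G (basis 1 mol G); extent of reaction ξ = 0.5X.
Species balance: n_G = 1 − X; n_D = 1.5X.
n_T = Σnᵢ = 1 + 0.5X.
K_p = p_D^3 / (p_G^2) with p_i = (n_i/n_T)·P.
At X = 0.245: the mole-fraction product g(X) = Π y_i^ν_i = 0.07757. Since K_p = g(X)·P^{1}, P = (K_p/g)^(1/1) = (35/0.07757)^(1/1) = 451 kPa.

P = 451 kPa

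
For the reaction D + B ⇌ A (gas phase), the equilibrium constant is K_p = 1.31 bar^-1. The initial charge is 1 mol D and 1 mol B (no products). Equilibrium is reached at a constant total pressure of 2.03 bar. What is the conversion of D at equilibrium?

X = 0.477

Take 1 mol D as basis and let X be its fractional conversion, so ξ = X.
Mole table: n_D = 1 − X; n_B = 1 − X; n_A = X.
Total moles n_T = 2 − X.
y_i = n_i/n_T, p_i = y_i·P. K_p = p_A / (p_D p_B).
Substituting and setting equal to 1.31 bar^-1 gives a polynomial in X; the root in (0,1) is X = 0.477.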